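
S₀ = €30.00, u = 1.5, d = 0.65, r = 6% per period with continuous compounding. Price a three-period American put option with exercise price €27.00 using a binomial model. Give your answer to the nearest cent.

€5.09

Risk-neutral probability p = (e^0.06 − 0.65)/(1.5 − 0.65) = 0.4118/0.8500 = 0.4845
Terminal stock prices: S_uuu = 101.2, S_uud = 43.88, S_udd = 19.01, S_ddd = 8.239
Terminal payoffs (K − S): max(-74.25, 0) = 0, max(-16.88, 0) = 0, max(7.987, 0) = 7.987, max(18.76, 0) = 18.76
Node uu (S = 67.5): continuation = e^(−0.06)·[0.4845·0.0000 + 0.5155·0.0000] = 0.0000; exercise value = 0.0000 ≤ continuation, so V_uu = 0.0000
Node ud (S = 29.25): continuation = e^(−0.06)·[0.4845·0.0000 + 0.5155·7.9875] = 3.8777; exercise value = 0.0000 ≤ continuation, so V_ud = 3.8777
Node dd (S = 12.68): continuation = e^(−0.06)·[0.4845·7.9875 + 0.5155·18.7613] = 12.7526; exercise value = 14.3250 > continuation, so V_dd = 14.3250 (exercise)
Node u (S = 45): continuation = e^(−0.06)·[0.4845·0.0000 + 0.5155·3.8777] = 1.8825; exercise value = 0.0000 ≤ continuation, so V_u = 1.8825
Node d (S = 19.5): continuation = e^(−0.06)·[0.4845·3.8777 + 0.5155·14.3250] = 8.7237; exercise value = 7.5000 ≤ continuation, so V_d = 8.7237
Node 0 (S = 30): continuation = e^(−0.06)·[0.4845·1.8825 + 0.5155·8.7237] = 5.0940; exercise value = 0.0000 ≤ continuation, so V_0 = 5.0940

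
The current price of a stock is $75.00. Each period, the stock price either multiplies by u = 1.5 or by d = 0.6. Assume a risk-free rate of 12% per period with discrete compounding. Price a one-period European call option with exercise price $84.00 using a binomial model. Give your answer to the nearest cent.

$14.70

Risk-neutral probability p = (1 + 0.12 − 0.6)/(1.5 − 0.6) = 0.5200/0.9000 = 0.5778
Terminal stock prices: S_u = 112.5, S_d = 45
Terminal payoffs (S − K): max(28.5, 0) = 28.5, max(-39, 0) = 0
Node 0 (S = 75): V_0 = 1/1.12·[0.5778·28.5000 + 0.4222·0.0000] = 14.7024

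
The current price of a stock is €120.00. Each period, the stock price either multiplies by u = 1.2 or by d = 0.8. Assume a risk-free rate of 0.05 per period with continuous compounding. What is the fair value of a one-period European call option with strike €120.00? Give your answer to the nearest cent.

€14.34

Risk-neutral probability p = (e^0.05 − 0.8)/(1.2 − 0.8) = 0.2513/0.4000 = 0.6282
Terminal stock prices: S_u = 144, S_d = 96
Terminal payoffs (S − K): max(24, 0) = 24, max(-24, 0) = 0
Node 0 (S = 120): V_0 = e^(−0.05)·[0.6282·24.0000 + 0.3718·0.0000] = 14.3410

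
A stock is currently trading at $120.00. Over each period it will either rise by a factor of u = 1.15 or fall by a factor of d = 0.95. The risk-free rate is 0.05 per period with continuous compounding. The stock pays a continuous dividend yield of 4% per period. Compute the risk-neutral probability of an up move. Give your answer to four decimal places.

p = 0.3003

Per-period risk-free factor R = e^0.05 = 1.0513; dividend-adjusted growth = e^(0.05−0.04) = 1.0101.
Risk-neutral probability p = (1.0101 − 0.95)/(1.15 − 0.95) = 0.0601/0.2000 = 0.3003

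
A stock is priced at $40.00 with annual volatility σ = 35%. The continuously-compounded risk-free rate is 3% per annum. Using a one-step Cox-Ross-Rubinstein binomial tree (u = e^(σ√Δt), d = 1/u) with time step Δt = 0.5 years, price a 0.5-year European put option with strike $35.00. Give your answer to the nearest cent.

CRR parameters: u = e^(σ√Δt) = e^(0.35·√0.5) = 1.2808, d = 1/u = 0.7808
Per-period rate: rΔt = 0.03·0.5 = 0.015, so R = e^0.015 = 1.0151
Risk-neutral probability p = (e^0.015 − 0.7808)/(1.2808 − 0.7808) = 0.2344/0.5000 = 0.4687
Terminal stock prices: S_u = 51.23, S_d = 31.23
Terminal payoffs (K − S): max(-16.23, 0) = 0, max(3.77, 0) = 3.77
Node 0 (S = 40): V_0 = e^(−0.015)·[0.4687·0.0000 + 0.5313·3.7696] = 1.9731

$1.97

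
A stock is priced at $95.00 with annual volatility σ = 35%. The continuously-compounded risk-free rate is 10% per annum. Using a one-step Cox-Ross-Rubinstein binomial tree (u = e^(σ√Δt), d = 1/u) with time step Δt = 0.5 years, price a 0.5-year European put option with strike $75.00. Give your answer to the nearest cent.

$0.36

CRR parameters: u = e^(σ√Δt) = e^(0.35·√0.5) = 1.2808, d = 1/u = 0.7808
Per-period rate: rΔt = 0.1·0.5 = 0.05, so R = e^0.05 = 1.0513
Risk-neutral probability p = (e^0.05 − 0.7808)/(1.2808 − 0.7808) = 0.2705/0.5000 = 0.5410
Terminal stock prices: S_u = 121.7, S_d = 74.17
Terminal payoffs (K − S): max(-46.68, 0) = 0, max(0.8278, 0) = 0.8278
Node 0 (S = 95): V_0 = e^(−0.05)·[0.5410·0.0000 + 0.4590·0.8278] = 0.3614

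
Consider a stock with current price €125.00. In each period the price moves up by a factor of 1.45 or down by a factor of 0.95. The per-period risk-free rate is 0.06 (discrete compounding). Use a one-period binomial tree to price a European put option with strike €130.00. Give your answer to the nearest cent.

€8.28

Risk-neutral probability p = (1 + 0.06 − 0.95)/(1.45 − 0.95) = 0.1100/0.5000 = 0.2200
Terminal stock prices: S_u = 181.2, S_d = 118.8
Terminal payoffs (K − S): max(-51.25, 0) = 0, max(11.25, 0) = 11.25
Node 0 (S = 125): V_0 = 1/1.06·[0.2200·0.0000 + 0.7800·11.2500] = 8.2783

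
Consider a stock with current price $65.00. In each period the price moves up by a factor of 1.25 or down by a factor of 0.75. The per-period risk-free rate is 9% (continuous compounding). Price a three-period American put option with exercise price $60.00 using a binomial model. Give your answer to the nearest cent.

$3.93

Risk-neutral probability p = (e^0.09 − 0.75)/(1.25 − 0.75) = 0.3442/0.5000 = 0.6883
Terminal stock prices: S_uuu = 127, S_uud = 76.17, S_udd = 45.7, S_ddd = 27.42
Terminal payoffs (K − S): max(-66.95, 0) = 0, max(-16.17, 0) = 0, max(14.3, 0) = 14.3, max(32.58, 0) = 32.58
Node uu (S = 101.6): continuation = e^(−0.09)·[0.6883·0.0000 + 0.3117·0.0000] = 0.0000; exercise value = 0.0000 ≤ continuation, so V_uu = 0.0000
Node ud (S = 60.94): continuation = e^(−0.09)·[0.6883·0.0000 + 0.3117·14.2969] = 4.0721; exercise value = 0.0000 ≤ continuation, so V_ud = 4.0721
Node dd (S = 36.56): continuation = e^(−0.09)·[0.6883·14.2969 + 0.3117·32.5781] = 18.2734; exercise value = 23.4375 > continuation, so V_dd = 23.4375 (exercise)
Node u (S = 81.25): continuation = e^(−0.09)·[0.6883·0.0000 + 0.3117·4.0721] = 1.1599; exercise value = 0.0000 ≤ continuation, so V_u = 1.1599
Node d (S = 48.75): continuation = e^(−0.09)·[0.6883·4.0721 + 0.3117·23.4375] = 9.2375; exercise value = 11.2500 > continuation, so V_d = 11.2500 (exercise)
Node 0 (S = 65): continuation = e^(−0.09)·[0.6883·1.1599 + 0.3117·11.2500] = 3.9340; exercise value = 0.0000 ≤ continuation, so V_0 = 3.9340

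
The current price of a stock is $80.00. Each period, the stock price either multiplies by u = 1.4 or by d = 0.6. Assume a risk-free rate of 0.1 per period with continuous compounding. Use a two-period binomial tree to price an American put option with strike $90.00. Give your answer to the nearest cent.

$18.35

Risk-neutral probability p = (e^0.1 − 0.6)/(1.4 − 0.6) = 0.5052/0.8000 = 0.6315
Terminal stock prices: S_uu = 156.8, S_ud = 67.2, S_dd = 28.8
Terminal payoffs (K − S): max(-66.8, 0) = 0, max(22.8, 0) = 22.8, max(61.2, 0) = 61.2
Node u (S = 112): continuation = e^(−0.1)·[0.6315·0.0000 + 0.3685·22.8000] = 7.6030; exercise value = 0.0000 ≤ continuation, so V_u = 7.6030
Node d (S = 48): continuation = e^(−0.1)·[0.6315·22.8000 + 0.3685·61.2000] = 33.4354; exercise value = 42.0000 > continuation, so V_d = 42.0000 (exercise)
Node 0 (S = 80): continuation = e^(−0.1)·[0.6315·7.6030 + 0.3685·42.0000] = 18.3497; exercise value = 10.0000 ≤ continuation, so V_0 = 18.3497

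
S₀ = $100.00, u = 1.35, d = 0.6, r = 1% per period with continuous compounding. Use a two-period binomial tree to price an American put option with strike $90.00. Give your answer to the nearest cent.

$15.65

Risk-neutral probability p = (e^0.01 − 0.6)/(1.35 − 0.6) = 0.4101/0.7500 = 0.5467
Terminal stock prices: S_uu = 182.3, S_ud = 81, S_dd = 36
Terminal payoffs (K − S): max(-92.25, 0) = 0, max(9, 0) = 9, max(54, 0) = 54
Node u (S = 135): continuation = e^(−0.01)·[0.5467·0.0000 + 0.4533·9.0000] = 4.0388; exercise value = 0.0000 ≤ continuation, so V_u = 4.0388
Node d (S = 60): continuation = e^(−0.01)·[0.5467·9.0000 + 0.4533·54.0000] = 29.1045; exercise value = 30.0000 > continuation, so V_d = 30.0000 (exercise)
Node 0 (S = 100): continuation = e^(−0.01)·[0.5467·4.0388 + 0.4533·30.0000] = 15.6489; exercise value = 0.0000 ≤ continuation, so V_0 = 15.6489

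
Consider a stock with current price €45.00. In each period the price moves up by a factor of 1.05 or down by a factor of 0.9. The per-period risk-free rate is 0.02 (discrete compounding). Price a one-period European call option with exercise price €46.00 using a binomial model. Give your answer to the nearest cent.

€0.98

Risk-neutral probability p = (1 + 0.02 − 0.9)/(1.05 − 0.9) = 0.1200/0.1500 = 0.8000
Terminal stock prices: S_u = 47.25, S_d = 40.5
Terminal payoffs (S − K): max(1.25, 0) = 1.25, max(-5.5, 0) = 0
Node 0 (S = 45): V_0 = 1/1.02·[0.8000·1.2500 + 0.2000·0.0000] = 0.9804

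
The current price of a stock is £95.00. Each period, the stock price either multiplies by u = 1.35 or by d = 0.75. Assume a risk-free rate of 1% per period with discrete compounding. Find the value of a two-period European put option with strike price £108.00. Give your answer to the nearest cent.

Risk-neutral probability p = (1 + 0.01 − 0.75)/(1.35 − 0.75) = 0.2600/0.6000 = 0.4333
Terminal stock prices: S_uu = 173.1, S_ud = 96.19, S_dd = 53.44
Terminal payoffs (K − S): max(-65.14, 0) = 0, max(11.81, 0) = 11.81, max(54.56, 0) = 54.56
Node u (S = 128.2): V_u = 1/1.01·[0.4333·0.0000 + 0.5667·11.8125] = 6.6275
Node d (S = 71.25): V_d = 1/1.01·[0.4333·11.8125 + 0.5667·54.5625] = 35.6807
Node 0 (S = 95): V_0 = 1/1.01·[0.4333·6.6275 + 0.5667·35.6807] = 22.8623

£22.86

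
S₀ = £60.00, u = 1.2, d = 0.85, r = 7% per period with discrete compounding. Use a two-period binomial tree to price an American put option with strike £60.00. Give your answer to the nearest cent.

Risk-neutral probability p = (1 + 0.07 − 0.85)/(1.2 − 0.85) = 0.2200/0.3500 = 0.6286
Terminal stock prices: S_uu = 86.4, S_ud = 61.2, S_dd = 43.35
Terminal payoffs (K − S): max(-26.4, 0) = 0, max(-1.2, 0) = 0, max(16.65, 0) = 16.65
Node u (S = 72): continuation = 1/1.07·[0.6286·0.0000 + 0.3714·0.0000] = 0.0000; exercise value = 0.0000 ≤ continuation, so V_u = 0.0000
Node d (S = 51): continuation = 1/1.07·[0.6286·0.0000 + 0.3714·16.6500] = 5.7797; exercise value = 9.0000 > continuation, so V_d = 9.0000 (exercise)
Node 0 (S = 60): continuation = 1/1.07·[0.6286·0.0000 + 0.3714·9.0000] = 3.1242; exercise value = 0.0000 ≤ continuation, so V_0 = 3.1242

£3.12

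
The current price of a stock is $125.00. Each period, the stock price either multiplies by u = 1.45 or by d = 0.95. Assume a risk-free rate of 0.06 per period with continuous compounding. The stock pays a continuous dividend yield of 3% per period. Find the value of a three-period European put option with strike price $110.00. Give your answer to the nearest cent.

Per-period risk-free factor R = e^0.06 = 1.0618; dividend-adjusted growth = e^(0.06−0.03) = 1.0305.
Risk-neutral probability p = (1.0305 − 0.95)/(1.45 − 0.95) = 0.0805/0.5000 = 0.1609
Terminal stock prices: S_uuu = 381.1, S_uud = 249.7, S_udd = 163.6, S_ddd = 107.2
Terminal payoffs (K − S): max(-271.1, 0) = 0, max(-139.7, 0) = 0, max(-53.58, 0) = 0, max(2.828, 0) = 2.828
Node uu (S = 262.8): V_uu = e^(−0.06)·[0.1609·0.0000 + 0.8391·0.0000] = 0.0000
Node ud (S = 172.2): V_ud = e^(−0.06)·[0.1609·0.0000 + 0.8391·0.0000] = 0.0000
Node dd (S = 112.8): V_dd = e^(−0.06)·[0.1609·0.0000 + 0.8391·2.8281] = 2.2349
Node u (S = 181.2): V_u = e^(−0.06)·[0.1609·0.0000 + 0.8391·0.0000] = 0.0000
Node d (S = 118.8): V_d = e^(−0.06)·[0.1609·0.0000 + 0.8391·2.2349] = 1.7660
Node 0 (S = 125): V_0 = e^(−0.06)·[0.1609·0.0000 + 0.8391·1.7660] = 1.3956

$1.40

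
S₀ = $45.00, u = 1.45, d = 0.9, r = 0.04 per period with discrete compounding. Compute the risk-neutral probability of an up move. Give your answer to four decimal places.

Risk-neutral probability p = (1 + 0.04 − 0.9)/(1.45 − 0.9) = 0.1400/0.5500 = 0.2545

p = 0.2545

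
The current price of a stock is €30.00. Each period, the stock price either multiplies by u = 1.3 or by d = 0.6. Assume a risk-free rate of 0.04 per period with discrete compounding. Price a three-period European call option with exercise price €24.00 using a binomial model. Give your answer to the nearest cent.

Risk-neutral probability p = (1 + 0.04 − 0.6)/(1.3 − 0.6) = 0.4400/0.7000 = 0.6286
Terminal stock prices: S_uuu = 65.91, S_uud = 30.42, S_udd = 14.04, S_ddd = 6.48
Terminal payoffs (S − K): max(41.91, 0) = 41.91, max(6.42, 0) = 6.42, max(-9.96, 0) = 0, max(-17.52, 0) = 0
Node uu (S = 50.7): V_uu = 1/1.04·[0.6286·41.9100 + 0.3714·6.4200] = 27.6231
Node ud (S = 23.4): V_ud = 1/1.04·[0.6286·6.4200 + 0.3714·0.0000] = 3.8802
Node dd (S = 10.8): V_dd = 1/1.04·[0.6286·0.0000 + 0.3714·0.0000] = 0.0000
Node u (S = 39): V_u = 1/1.04·[0.6286·27.6231 + 0.3714·3.8802] = 18.0811
Node d (S = 18): V_d = 1/1.04·[0.6286·3.8802 + 0.3714·0.0000] = 2.3452
Node 0 (S = 30): V_0 = 1/1.04·[0.6286·18.0811 + 0.3714·2.3452] = 11.7657

€11.77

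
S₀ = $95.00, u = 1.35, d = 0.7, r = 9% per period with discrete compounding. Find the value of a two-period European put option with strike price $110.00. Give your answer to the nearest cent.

$16.72

Risk-neutral probability p = (1 + 0.09 − 0.7)/(1.35 − 0.7) = 0.3900/0.6500 = 0.6000
Terminal stock prices: S_uu = 173.1, S_ud = 89.77, S_dd = 46.55
Terminal payoffs (K − S): max(-63.14, 0) = 0, max(20.23, 0) = 20.23, max(63.45, 0) = 63.45
Node u (S = 128.2): V_u = 1/1.09·[0.6000·0.0000 + 0.4000·20.2250] = 7.4220
Node d (S = 66.5): V_d = 1/1.09·[0.6000·20.2250 + 0.4000·63.4500] = 34.4174
Node 0 (S = 95): V_0 = 1/1.09·[0.6000·7.4220 + 0.4000·34.4174] = 16.7158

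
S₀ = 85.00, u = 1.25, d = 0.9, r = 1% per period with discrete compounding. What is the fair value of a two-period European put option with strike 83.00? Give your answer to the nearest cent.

6.52

Risk-neutral probability p = (1 + 0.01 − 0.9)/(1.25 − 0.9) = 0.1100/0.3500 = 0.3143
Terminal stock prices: S_uu = 132.8, S_ud = 95.62, S_dd = 68.85
Terminal payoffs (K − S): max(-49.81, 0) = 0, max(-12.62, 0) = 0, max(14.15, 0) = 14.15
Node u (S = 106.2): V_u = 1/1.01·[0.3143·0.0000 + 0.6857·0.0000] = 0.0000
Node d (S = 76.5): V_d = 1/1.01·[0.3143·0.0000 + 0.6857·14.1500] = 9.6068
Node 0 (S = 85): V_0 = 1/1.01·[0.3143·0.0000 + 0.6857·9.6068] = 6.5223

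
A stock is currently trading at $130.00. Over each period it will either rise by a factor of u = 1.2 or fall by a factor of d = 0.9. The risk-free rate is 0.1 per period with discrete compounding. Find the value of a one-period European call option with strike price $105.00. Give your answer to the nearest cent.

$34.55

Risk-neutral probability p = (1 + 0.1 − 0.9)/(1.2 − 0.9) = 0.2000/0.3000 = 0.6667
Terminal stock prices: S_u = 156, S_d = 117
Terminal payoffs (S − K): max(51, 0) = 51, max(12, 0) = 12
Node 0 (S = 130): V_0 = 1/1.1·[0.6667·51.0000 + 0.3333·12.0000] = 34.5455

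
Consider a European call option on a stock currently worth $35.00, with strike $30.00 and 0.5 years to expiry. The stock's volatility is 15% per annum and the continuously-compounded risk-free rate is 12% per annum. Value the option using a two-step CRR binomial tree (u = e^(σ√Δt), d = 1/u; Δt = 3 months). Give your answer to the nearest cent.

$6.75

CRR parameters: u = e^(σ√Δt) = e^(0.15·√0.25) = 1.0779, d = 1/u = 0.9277
Per-period rate: rΔt = 0.12·0.25 = 0.03, so R = e^0.03 = 1.0305
Risk-neutral probability p = (e^0.03 − 0.9277)/(1.0779 − 0.9277) = 0.1027/0.1501 = 0.6841
Terminal stock prices: S_uu = 40.66, S_ud = 35, S_dd = 30.12
Terminal payoffs (S − K): max(10.66, 0) = 10.66, max(5, 0) = 5, max(0.1248, 0) = 0.1248
Node u (S = 37.73): V_u = e^(−0.03)·[0.6841·10.6642 + 0.3159·5.0000] = 8.6126
Node d (S = 32.47): V_d = e^(−0.03)·[0.6841·5.0000 + 0.3159·0.1248] = 3.3577
Node 0 (S = 35): V_0 = e^(−0.03)·[0.6841·8.6126 + 0.3159·3.3577] = 6.7471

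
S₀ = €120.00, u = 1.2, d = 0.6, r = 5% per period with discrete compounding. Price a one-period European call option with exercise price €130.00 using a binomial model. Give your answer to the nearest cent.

€10.00

Risk-neutral probability p = (1 + 0.05 − 0.6)/(1.2 − 0.6) = 0.4500/0.6000 = 0.7500
Terminal stock prices: S_u = 144, S_d = 72
Terminal payoffs (S − K): max(14, 0) = 14, max(-58, 0) = 0
Node 0 (S = 120): V_0 = 1/1.05·[0.7500·14.0000 + 0.2500·0.0000] = 10.0000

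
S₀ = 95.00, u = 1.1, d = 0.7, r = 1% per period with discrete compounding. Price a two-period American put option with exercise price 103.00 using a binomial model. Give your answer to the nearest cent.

Risk-neutral probability p = (1 + 0.01 − 0.7)/(1.1 − 0.7) = 0.3100/0.4000 = 0.7750
Terminal stock prices: S_uu = 115, S_ud = 73.15, S_dd = 46.55
Terminal payoffs (K − S): max(-11.95, 0) = 0, max(29.85, 0) = 29.85, max(56.45, 0) = 56.45
Node u (S = 104.5): continuation = 1/1.01·[0.7750·0.0000 + 0.2250·29.8500] = 6.6498; exercise value = 0.0000 ≤ continuation, so V_u = 6.6498
Node d (S = 66.5): continuation = 1/1.01·[0.7750·29.8500 + 0.2250·56.4500] = 35.4802; exercise value = 36.5000 > continuation, so V_d = 36.5000 (exercise)
Node 0 (S = 95): continuation = 1/1.01·[0.7750·6.6498 + 0.2250·36.5000] = 13.2337; exercise value = 8.0000 ≤ continuation, so V_0 = 13.2337

13.23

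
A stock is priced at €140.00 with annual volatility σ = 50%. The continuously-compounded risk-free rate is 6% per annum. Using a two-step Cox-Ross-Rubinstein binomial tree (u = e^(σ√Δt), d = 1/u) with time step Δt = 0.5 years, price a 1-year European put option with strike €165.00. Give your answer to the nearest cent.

CRR parameters: u = e^(σ√Δt) = e^(0.5·√0.5) = 1.4241, d = 1/u = 0.7022
Per-period rate: rΔt = 0.06·0.5 = 0.03, so R = e^0.03 = 1.0305
Risk-neutral probability p = (e^0.03 − 0.7022)/(1.4241 − 0.7022) = 0.3283/0.7219 = 0.4547
Terminal stock prices: S_uu = 283.9, S_ud = 140, S_dd = 69.03
Terminal payoffs (K − S): max(-118.9, 0) = 0, max(25, 0) = 25, max(95.97, 0) = 95.97
Node u (S = 199.4): V_u = e^(−0.03)·[0.4547·0.0000 + 0.5453·25.0000] = 13.2295
Node d (S = 98.31): V_d = e^(−0.03)·[0.4547·25.0000 + 0.5453·95.9704] = 61.8171
Node 0 (S = 140): V_0 = e^(−0.03)·[0.4547·13.2295 + 0.5453·61.8171] = 38.5500

€38.55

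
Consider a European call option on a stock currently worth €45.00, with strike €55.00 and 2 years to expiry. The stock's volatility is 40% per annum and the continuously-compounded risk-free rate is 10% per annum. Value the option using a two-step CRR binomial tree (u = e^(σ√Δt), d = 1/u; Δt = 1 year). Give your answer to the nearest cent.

CRR parameters: u = e^(σ√Δt) = e^(0.4·√1) = 1.4918, d = 1/u = 0.6703
Per-period rate: rΔt = 0.1·1 = 0.1, so R = e^0.1 = 1.1052
Risk-neutral probability p = (e^0.1 − 0.6703)/(1.4918 − 0.6703) = 0.4349/0.8215 = 0.5293
Terminal stock prices: S_uu = 100.1, S_ud = 45, S_dd = 20.22
Terminal payoffs (S − K): max(45.15, 0) = 45.15, max(-10, 0) = 0, max(-34.78, 0) = 0
Node u (S = 67.13): V_u = e^(−0.1)·[0.5293·45.1493 + 0.4707·0.0000] = 21.6248
Node d (S = 30.16): V_d = e^(−0.1)·[0.5293·0.0000 + 0.4707·0.0000] = 0.0000
Node 0 (S = 45): V_0 = e^(−0.1)·[0.5293·21.6248 + 0.4707·0.0000] = 10.3575

€10.36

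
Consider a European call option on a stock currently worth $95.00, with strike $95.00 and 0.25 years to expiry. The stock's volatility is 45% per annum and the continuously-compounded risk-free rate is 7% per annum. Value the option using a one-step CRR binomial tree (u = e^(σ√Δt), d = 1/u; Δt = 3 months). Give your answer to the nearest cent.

$11.37

CRR parameters: u = e^(σ√Δt) = e^(0.45·√0.25) = 1.2523, d = 1/u = 0.7985
Per-period rate: rΔt = 0.07·0.25 = 0.0175, so R = e^0.0175 = 1.0177
Risk-neutral probability p = (e^0.0175 − 0.7985)/(1.2523 − 0.7985) = 0.2191/0.4538 = 0.4829
Terminal stock prices: S_u = 119, S_d = 75.86
Terminal payoffs (S − K): max(23.97, 0) = 23.97, max(-19.14, 0) = 0
Node 0 (S = 95): V_0 = e^(−0.0175)·[0.4829·23.9707 + 0.5171·0.0000] = 11.3743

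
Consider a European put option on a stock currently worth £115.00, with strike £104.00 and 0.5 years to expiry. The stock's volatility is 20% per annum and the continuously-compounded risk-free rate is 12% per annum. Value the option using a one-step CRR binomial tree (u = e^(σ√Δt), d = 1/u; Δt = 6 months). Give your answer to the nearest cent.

£1.25

CRR parameters: u = e^(σ√Δt) = e^(0.2·√0.5) = 1.1519, d = 1/u = 0.8681
Per-period rate: rΔt = 0.12·0.5 = 0.06, so R = e^0.06 = 1.0618
Risk-neutral probability p = (e^0.06 − 0.8681)/(1.1519 − 0.8681) = 0.1937/0.2838 = 0.6826
Terminal stock prices: S_u = 132.5, S_d = 99.83
Terminal payoffs (K − S): max(-28.47, 0) = 0, max(4.166, 0) = 4.166
Node 0 (S = 115): V_0 = e^(−0.06)·[0.6826·0.0000 + 0.3174·4.1658] = 1.2452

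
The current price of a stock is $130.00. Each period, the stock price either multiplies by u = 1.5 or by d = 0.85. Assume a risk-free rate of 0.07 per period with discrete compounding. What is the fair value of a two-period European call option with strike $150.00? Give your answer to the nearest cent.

$20.42

Risk-neutral probability p = (1 + 0.07 − 0.85)/(1.5 − 0.85) = 0.2200/0.6500 = 0.3385
Terminal stock prices: S_uu = 292.5, S_ud = 165.8, S_dd = 93.92
Terminal payoffs (S − K): max(142.5, 0) = 142.5, max(15.75, 0) = 15.75, max(-56.08, 0) = 0
Node u (S = 195): V_u = 1/1.07·[0.3385·142.5000 + 0.6615·15.7500] = 54.8131
Node d (S = 110.5): V_d = 1/1.07·[0.3385·15.7500 + 0.6615·0.0000] = 4.9820
Node 0 (S = 130): V_0 = 1/1.07·[0.3385·54.8131 + 0.6615·4.9820] = 20.4186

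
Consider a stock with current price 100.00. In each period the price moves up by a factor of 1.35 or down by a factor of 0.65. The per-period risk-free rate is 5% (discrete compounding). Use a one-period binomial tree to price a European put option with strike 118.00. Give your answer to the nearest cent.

Risk-neutral probability p = (1 + 0.05 − 0.65)/(1.35 − 0.65) = 0.4000/0.7000 = 0.5714
Terminal stock prices: S_u = 135, S_d = 65
Terminal payoffs (K − S): max(-17, 0) = 0, max(53, 0) = 53
Node 0 (S = 100): V_0 = 1/1.05·[0.5714·0.0000 + 0.4286·53.0000] = 21.6327

21.63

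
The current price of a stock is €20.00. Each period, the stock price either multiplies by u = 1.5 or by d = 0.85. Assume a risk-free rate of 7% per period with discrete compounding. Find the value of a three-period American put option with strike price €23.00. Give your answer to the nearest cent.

€3.87

Risk-neutral probability p = (1 + 0.07 − 0.85)/(1.5 − 0.85) = 0.2200/0.6500 = 0.3385
Terminal stock prices: S_uuu = 67.5, S_uud = 38.25, S_udd = 21.67, S_ddd = 12.28
Terminal payoffs (K − S): max(-44.5, 0) = 0, max(-15.25, 0) = 0, max(1.325, 0) = 1.325, max(10.72, 0) = 10.72
Node uu (S = 45): continuation = 1/1.07·[0.3385·0.0000 + 0.6615·0.0000] = 0.0000; exercise value = 0.0000 ≤ continuation, so V_uu = 0.0000
Node ud (S = 25.5): continuation = 1/1.07·[0.3385·0.0000 + 0.6615·1.3250] = 0.8192; exercise value = 0.0000 ≤ continuation, so V_ud = 0.8192
Node dd (S = 14.45): continuation = 1/1.07·[0.3385·1.3250 + 0.6615·10.7175] = 7.0453; exercise value = 8.5500 > continuation, so V_dd = 8.5500 (exercise)
Node u (S = 30): continuation = 1/1.07·[0.3385·0.0000 + 0.6615·0.8192] = 0.5065; exercise value = 0.0000 ≤ continuation, so V_u = 0.5065
Node d (S = 17): continuation = 1/1.07·[0.3385·0.8192 + 0.6615·8.5500] = 5.5453; exercise value = 6.0000 > continuation, so V_d = 6.0000 (exercise)
Node 0 (S = 20): continuation = 1/1.07·[0.3385·0.5065 + 0.6615·6.0000] = 3.8698; exercise value = 3.0000 ≤ continuation, so V_0 = 3.8698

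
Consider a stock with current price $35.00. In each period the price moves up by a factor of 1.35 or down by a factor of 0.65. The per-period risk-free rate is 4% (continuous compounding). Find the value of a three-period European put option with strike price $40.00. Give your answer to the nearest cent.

$8.13

Risk-neutral probability p = (e^0.04 − 0.65)/(1.35 − 0.65) = 0.3908/0.7000 = 0.5583
Terminal stock prices: S_uuu = 86.11, S_uud = 41.46, S_udd = 19.96, S_ddd = 9.612
Terminal payoffs (K − S): max(-46.11, 0) = 0, max(-1.462, 0) = 0, max(20.04, 0) = 20.04, max(30.39, 0) = 30.39
Node uu (S = 63.79): V_uu = e^(−0.04)·[0.5583·0.0000 + 0.4417·0.0000] = 0.0000
Node ud (S = 30.71): V_ud = e^(−0.04)·[0.5583·0.0000 + 0.4417·20.0369] = 8.5032
Node dd (S = 14.79): V_dd = e^(−0.04)·[0.5583·20.0369 + 0.4417·30.3881] = 23.6441
Node u (S = 47.25): V_u = e^(−0.04)·[0.5583·0.0000 + 0.4417·8.5032] = 3.6086
Node d (S = 22.75): V_d = e^(−0.04)·[0.5583·8.5032 + 0.4417·23.6441] = 14.5953
Node 0 (S = 35): V_0 = e^(−0.04)·[0.5583·3.6086 + 0.4417·14.5953] = 8.1296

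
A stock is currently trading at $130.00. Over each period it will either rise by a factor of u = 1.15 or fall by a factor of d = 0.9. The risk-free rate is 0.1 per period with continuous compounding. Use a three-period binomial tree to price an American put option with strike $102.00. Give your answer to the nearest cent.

$0.03

Risk-neutral probability p = (e^0.1 − 0.9)/(1.15 − 0.9) = 0.2052/0.2500 = 0.8207
Terminal stock prices: S_uuu = 197.7, S_uud = 154.7, S_udd = 121.1, S_ddd = 94.77
Terminal payoffs (K − S): max(-95.71, 0) = 0, max(-52.73, 0) = 0, max(-19.1, 0) = 0, max(7.23, 0) = 7.23
Node uu (S = 171.9): continuation = e^(−0.1)·[0.8207·0.0000 + 0.1793·0.0000] = 0.0000; exercise value = 0.0000 ≤ continuation, so V_uu = 0.0000
Node ud (S = 134.6): continuation = e^(−0.1)·[0.8207·0.0000 + 0.1793·0.0000] = 0.0000; exercise value = 0.0000 ≤ continuation, so V_ud = 0.0000
Node dd (S = 105.3): continuation = e^(−0.1)·[0.8207·0.0000 + 0.1793·7.2300] = 1.1731; exercise value = 0.0000 ≤ continuation, so V_dd = 1.1731
Node u (S = 149.5): continuation = e^(−0.1)·[0.8207·0.0000 + 0.1793·0.0000] = 0.0000; exercise value = 0.0000 ≤ continuation, so V_u = 0.0000
Node d (S = 117): continuation = e^(−0.1)·[0.8207·0.0000 + 0.1793·1.1731] = 0.1903; exercise value = 0.0000 ≤ continuation, so V_d = 0.1903
Node 0 (S = 130): continuation = e^(−0.1)·[0.8207·0.0000 + 0.1793·0.1903] = 0.0309; exercise value = 0.0000 ≤ continuation, so V_0 = 0.0309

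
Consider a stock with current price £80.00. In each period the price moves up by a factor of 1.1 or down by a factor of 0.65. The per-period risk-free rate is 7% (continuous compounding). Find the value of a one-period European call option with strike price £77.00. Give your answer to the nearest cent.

£9.63

Risk-neutral probability p = (e^0.07 − 0.65)/(1.1 − 0.65) = 0.4225/0.4500 = 0.9389
Terminal stock prices: S_u = 88, S_d = 52
Terminal payoffs (S − K): max(11, 0) = 11, max(-25, 0) = 0
Node 0 (S = 80): V_0 = e^(−0.07)·[0.9389·11.0000 + 0.0611·0.0000] = 9.6297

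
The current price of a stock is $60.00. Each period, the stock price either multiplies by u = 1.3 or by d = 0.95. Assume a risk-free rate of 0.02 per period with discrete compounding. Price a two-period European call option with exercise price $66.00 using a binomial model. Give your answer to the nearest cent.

Risk-neutral probability p = (1 + 0.02 − 0.95)/(1.3 − 0.95) = 0.0700/0.3500 = 0.2000
Terminal stock prices: S_uu = 101.4, S_ud = 74.1, S_dd = 54.15
Terminal payoffs (S − K): max(35.4, 0) = 35.4, max(8.1, 0) = 8.1, max(-11.85, 0) = 0
Node u (S = 78): V_u = 1/1.02·[0.2000·35.4000 + 0.8000·8.1000] = 13.2941
Node d (S = 57): V_d = 1/1.02·[0.2000·8.1000 + 0.8000·0.0000] = 1.5882
Node 0 (S = 60): V_0 = 1/1.02·[0.2000·13.2941 + 0.8000·1.5882] = 3.8524

$3.85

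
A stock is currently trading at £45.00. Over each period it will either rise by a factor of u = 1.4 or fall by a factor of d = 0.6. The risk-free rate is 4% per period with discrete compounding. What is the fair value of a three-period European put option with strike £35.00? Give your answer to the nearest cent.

Risk-neutral probability p = (1 + 0.04 − 0.6)/(1.4 − 0.6) = 0.4400/0.8000 = 0.5500
Terminal stock prices: S_uuu = 123.5, S_uud = 52.92, S_udd = 22.68, S_ddd = 9.72
Terminal payoffs (K − S): max(-88.48, 0) = 0, max(-17.92, 0) = 0, max(12.32, 0) = 12.32, max(25.28, 0) = 25.28
Node uu (S = 88.2): V_uu = 1/1.04·[0.5500·0.0000 + 0.4500·0.0000] = 0.0000
Node ud (S = 37.8): V_ud = 1/1.04·[0.5500·0.0000 + 0.4500·12.3200] = 5.3308
Node dd (S = 16.2): V_dd = 1/1.04·[0.5500·12.3200 + 0.4500·25.2800] = 17.4538
Node u (S = 63): V_u = 1/1.04·[0.5500·0.0000 + 0.4500·5.3308] = 2.3066
Node d (S = 27): V_d = 1/1.04·[0.5500·5.3308 + 0.4500·17.4538] = 10.3713
Node 0 (S = 45): V_0 = 1/1.04·[0.5500·2.3066 + 0.4500·10.3713] = 5.7074

£5.71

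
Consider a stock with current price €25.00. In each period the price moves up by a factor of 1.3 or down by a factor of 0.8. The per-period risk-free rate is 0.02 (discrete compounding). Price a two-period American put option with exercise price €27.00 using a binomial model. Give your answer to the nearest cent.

€4.08

Risk-neutral probability p = (1 + 0.02 − 0.8)/(1.3 − 0.8) = 0.2200/0.5000 = 0.4400
Terminal stock prices: S_uu = 42.25, S_ud = 26, S_dd = 16
Terminal payoffs (K − S): max(-15.25, 0) = 0, max(1, 0) = 1, max(11, 0) = 11
Node u (S = 32.5): continuation = 1/1.02·[0.4400·0.0000 + 0.5600·1.0000] = 0.5490; exercise value = 0.0000 ≤ continuation, so V_u = 0.5490
Node d (S = 20): continuation = 1/1.02·[0.4400·1.0000 + 0.5600·11.0000] = 6.4706; exercise value = 7.0000 > continuation, so V_d = 7.0000 (exercise)
Node 0 (S = 25): continuation = 1/1.02·[0.4400·0.5490 + 0.5600·7.0000] = 4.0800; exercise value = 2.0000 ≤ continuation, so V_0 = 4.0800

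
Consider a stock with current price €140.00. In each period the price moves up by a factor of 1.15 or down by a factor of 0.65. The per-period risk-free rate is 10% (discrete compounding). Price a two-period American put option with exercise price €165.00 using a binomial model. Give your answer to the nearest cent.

Risk-neutral probability p = (1 + 0.1 − 0.65)/(1.15 − 0.65) = 0.4500/0.5000 = 0.9000
Terminal stock prices: S_uu = 185.1, S_ud = 104.7, S_dd = 59.15
Terminal payoffs (K − S): max(-20.15, 0) = 0, max(60.35, 0) = 60.35, max(105.8, 0) = 105.8
Node u (S = 161): continuation = 1/1.1·[0.9000·0.0000 + 0.1000·60.3500] = 5.4864; exercise value = 4.0000 ≤ continuation, so V_u = 5.4864
Node d (S = 91): continuation = 1/1.1·[0.9000·60.3500 + 0.1000·105.8500] = 59.0000; exercise value = 74.0000 > continuation, so V_d = 74.0000 (exercise)
Node 0 (S = 140): continuation = 1/1.1·[0.9000·5.4864 + 0.1000·74.0000] = 11.2161; exercise value = 25.0000 > continuation, so V_0 = 25.0000 (exercise)

€25.00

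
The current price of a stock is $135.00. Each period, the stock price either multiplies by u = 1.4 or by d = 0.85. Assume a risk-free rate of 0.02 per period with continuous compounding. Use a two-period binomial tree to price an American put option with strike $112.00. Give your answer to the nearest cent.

$6.63

Risk-neutral probability p = (e^0.02 − 0.85)/(1.4 − 0.85) = 0.1702/0.5500 = 0.3095
Terminal stock prices: S_uu = 264.6, S_ud = 160.7, S_dd = 97.54
Terminal payoffs (K − S): max(-152.6, 0) = 0, max(-48.65, 0) = 0, max(14.46, 0) = 14.46
Node u (S = 189): continuation = e^(−0.02)·[0.3095·0.0000 + 0.6905·0.0000] = 0.0000; exercise value = 0.0000 ≤ continuation, so V_u = 0.0000
Node d (S = 114.8): continuation = e^(−0.02)·[0.3095·0.0000 + 0.6905·14.4625] = 9.7892; exercise value = 0.0000 ≤ continuation, so V_d = 9.7892
Node 0 (S = 135): continuation = e^(−0.02)·[0.3095·0.0000 + 0.6905·9.7892] = 6.6260; exercise value = 0.0000 ≤ continuation, so V_0 = 6.6260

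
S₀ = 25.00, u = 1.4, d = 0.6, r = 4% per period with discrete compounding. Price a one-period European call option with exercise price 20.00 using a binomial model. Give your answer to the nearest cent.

Risk-neutral probability p = (1 + 0.04 − 0.6)/(1.4 − 0.6) = 0.4400/0.8000 = 0.5500
Terminal stock prices: S_u = 35, S_d = 15
Terminal payoffs (S − K): max(15, 0) = 15, max(-5, 0) = 0
Node 0 (S = 25): V_0 = 1/1.04·[0.5500·15.0000 + 0.4500·0.0000] = 7.9327

7.93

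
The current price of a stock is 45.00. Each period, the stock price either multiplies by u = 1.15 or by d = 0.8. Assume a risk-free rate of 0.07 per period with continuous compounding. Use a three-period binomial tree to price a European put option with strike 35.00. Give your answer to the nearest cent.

Risk-neutral probability p = (e^0.07 − 0.8)/(1.15 − 0.8) = 0.2725/0.3500 = 0.7786
Terminal stock prices: S_uuu = 68.44, S_uud = 47.61, S_udd = 33.12, S_ddd = 23.04
Terminal payoffs (K − S): max(-33.44, 0) = 0, max(-12.61, 0) = 0, max(1.88, 0) = 1.88, max(11.96, 0) = 11.96
Node uu (S = 59.51): V_uu = e^(−0.07)·[0.7786·0.0000 + 0.2214·0.0000] = 0.0000
Node ud (S = 41.4): V_ud = e^(−0.07)·[0.7786·0.0000 + 0.2214·1.8800] = 0.3881
Node dd (S = 28.8): V_dd = e^(−0.07)·[0.7786·1.8800 + 0.2214·11.9600] = 3.8338
Node u (S = 51.75): V_u = e^(−0.07)·[0.7786·0.0000 + 0.2214·0.3881] = 0.0801
Node d (S = 36): V_d = e^(−0.07)·[0.7786·0.3881 + 0.2214·3.8338] = 1.0732
Node 0 (S = 45): V_0 = e^(−0.07)·[0.7786·0.0801 + 0.2214·1.0732] = 0.2797

0.28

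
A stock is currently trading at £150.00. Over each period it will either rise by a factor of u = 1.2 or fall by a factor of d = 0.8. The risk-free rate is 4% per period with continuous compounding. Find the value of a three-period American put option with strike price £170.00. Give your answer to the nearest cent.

£24.87

Risk-neutral probability p = (e^0.04 − 0.8)/(1.2 − 0.8) = 0.2408/0.4000 = 0.6020
Terminal stock prices: S_uuu = 259.2, S_uud = 172.8, S_udd = 115.2, S_ddd = 76.8
Terminal payoffs (K − S): max(-89.2, 0) = 0, max(-2.8, 0) = 0, max(54.8, 0) = 54.8, max(93.2, 0) = 93.2
Node uu (S = 216): continuation = e^(−0.04)·[0.6020·0.0000 + 0.3980·0.0000] = 0.0000; exercise value = 0.0000 ≤ continuation, so V_uu = 0.0000
Node ud (S = 144): continuation = e^(−0.04)·[0.6020·0.0000 + 0.3980·54.8000] = 20.9538; exercise value = 26.0000 > continuation, so V_ud = 26.0000 (exercise)
Node dd (S = 96): continuation = e^(−0.04)·[0.6020·54.8000 + 0.3980·93.2000] = 67.3342; exercise value = 74.0000 > continuation, so V_dd = 74.0000 (exercise)
Node u (S = 180): continuation = e^(−0.04)·[0.6020·0.0000 + 0.3980·26.0000] = 9.9416; exercise value = 0.0000 ≤ continuation, so V_u = 9.9416
Node d (S = 120): continuation = e^(−0.04)·[0.6020·26.0000 + 0.3980·74.0000] = 43.3342; exercise value = 50.0000 > continuation, so V_d = 50.0000 (exercise)
Node 0 (S = 150): continuation = e^(−0.04)·[0.6020·9.9416 + 0.3980·50.0000] = 24.8688; exercise value = 20.0000 ≤ continuation, so V_0 = 24.8688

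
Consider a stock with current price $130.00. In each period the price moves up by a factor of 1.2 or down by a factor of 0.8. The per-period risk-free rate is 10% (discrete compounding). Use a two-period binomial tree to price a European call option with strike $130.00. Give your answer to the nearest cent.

Risk-neutral probability p = (1 + 0.1 − 0.8)/(1.2 − 0.8) = 0.3000/0.4000 = 0.7500
Terminal stock prices: S_uu = 187.2, S_ud = 124.8, S_dd = 83.2
Terminal payoffs (S − K): max(57.2, 0) = 57.2, max(-5.2, 0) = 0, max(-46.8, 0) = 0
Node u (S = 156): V_u = 1/1.1·[0.7500·57.2000 + 0.2500·0.0000] = 39.0000
Node d (S = 104): V_d = 1/1.1·[0.7500·0.0000 + 0.2500·0.0000] = 0.0000
Node 0 (S = 130): V_0 = 1/1.1·[0.7500·39.0000 + 0.2500·0.0000] = 26.5909

$26.59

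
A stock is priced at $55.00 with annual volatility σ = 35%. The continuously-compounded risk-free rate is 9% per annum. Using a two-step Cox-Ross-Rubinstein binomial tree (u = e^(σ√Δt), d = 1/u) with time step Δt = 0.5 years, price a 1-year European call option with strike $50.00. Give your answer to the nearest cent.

CRR parameters: u = e^(σ√Δt) = e^(0.35·√0.5) = 1.2808, d = 1/u = 0.7808
Per-period rate: rΔt = 0.09·0.5 = 0.045, so R = e^0.045 = 1.0460
Risk-neutral probability p = (e^0.045 − 0.7808)/(1.2808 − 0.7808) = 0.2653/0.5000 = 0.5305
Terminal stock prices: S_uu = 90.23, S_ud = 55, S_dd = 33.53
Terminal payoffs (S − K): max(40.23, 0) = 40.23, max(5, 0) = 5, max(-16.47, 0) = 0
Node u (S = 70.44): V_u = e^(−0.045)·[0.5305·40.2251 + 0.4695·5.0000] = 22.6443
Node d (S = 42.94): V_d = e^(−0.045)·[0.5305·5.0000 + 0.4695·0.0000] = 2.5357
Node 0 (S = 55): V_0 = e^(−0.045)·[0.5305·22.6443 + 0.4695·2.5357] = 12.6222

$12.62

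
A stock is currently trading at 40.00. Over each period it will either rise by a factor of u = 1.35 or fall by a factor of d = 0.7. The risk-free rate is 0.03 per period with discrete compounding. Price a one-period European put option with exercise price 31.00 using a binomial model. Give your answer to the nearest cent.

1.43

Risk-neutral probability p = (1 + 0.03 − 0.7)/(1.35 − 0.7) = 0.3300/0.6500 = 0.5077
Terminal stock prices: S_u = 54, S_d = 28
Terminal payoffs (K − S): max(-23, 0) = 0, max(3, 0) = 3
Node 0 (S = 40): V_0 = 1/1.03·[0.5077·0.0000 + 0.4923·3.0000] = 1.4339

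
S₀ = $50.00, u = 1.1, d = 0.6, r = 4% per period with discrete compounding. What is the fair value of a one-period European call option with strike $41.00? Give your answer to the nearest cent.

$11.85

Risk-neutral probability p = (1 + 0.04 − 0.6)/(1.1 − 0.6) = 0.4400/0.5000 = 0.8800
Terminal stock prices: S_u = 55, S_d = 30
Terminal payoffs (S − K): max(14, 0) = 14, max(-11, 0) = 0
Node 0 (S = 50): V_0 = 1/1.04·[0.8800·14.0000 + 0.1200·0.0000] = 11.8462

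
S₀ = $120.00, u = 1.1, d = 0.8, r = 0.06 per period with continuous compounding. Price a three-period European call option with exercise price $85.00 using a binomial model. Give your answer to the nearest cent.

Risk-neutral probability p = (e^0.06 − 0.8)/(1.1 − 0.8) = 0.2618/0.3000 = 0.8728
Terminal stock prices: S_uuu = 159.7, S_uud = 116.2, S_udd = 84.48, S_ddd = 61.44
Terminal payoffs (S − K): max(74.72, 0) = 74.72, max(31.16, 0) = 31.16, max(-0.52, 0) = 0, max(-23.56, 0) = 0
Node uu (S = 145.2): V_uu = e^(−0.06)·[0.8728·74.7200 + 0.1272·31.1600] = 65.1500
Node ud (S = 105.6): V_ud = e^(−0.06)·[0.8728·31.1600 + 0.1272·0.0000] = 25.6123
Node dd (S = 76.8): V_dd = e^(−0.06)·[0.8728·0.0000 + 0.1272·0.0000] = 0.0000
Node u (S = 132): V_u = e^(−0.06)·[0.8728·65.1500 + 0.1272·25.6123] = 56.6192
Node d (S = 96): V_d = e^(−0.06)·[0.8728·25.6123 + 0.1272·0.0000] = 21.0523
Node 0 (S = 120): V_0 = e^(−0.06)·[0.8728·56.6192 + 0.1272·21.0523] = 49.0609

$49.06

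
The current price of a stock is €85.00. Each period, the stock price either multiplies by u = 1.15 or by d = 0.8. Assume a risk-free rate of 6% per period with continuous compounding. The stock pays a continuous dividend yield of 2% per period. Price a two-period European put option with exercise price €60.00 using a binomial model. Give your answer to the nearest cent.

€0.48

Per-period risk-free factor R = e^0.06 = 1.0618; dividend-adjusted growth = e^(0.06−0.02) = 1.0408.
Risk-neutral probability p = (1.0408 − 0.8)/(1.15 − 0.8) = 0.2408/0.3500 = 0.6880
Terminal stock prices: S_uu = 112.4, S_ud = 78.2, S_dd = 54.4
Terminal payoffs (K − S): max(-52.41, 0) = 0, max(-18.2, 0) = 0, max(5.6, 0) = 5.6
Node u (S = 97.75): V_u = e^(−0.06)·[0.6880·0.0000 + 0.3120·0.0000] = 0.0000
Node d (S = 68): V_d = e^(−0.06)·[0.6880·0.0000 + 0.3120·5.6000] = 1.6453
Node 0 (S = 85): V_0 = e^(−0.06)·[0.6880·0.0000 + 0.3120·1.6453] = 0.4834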